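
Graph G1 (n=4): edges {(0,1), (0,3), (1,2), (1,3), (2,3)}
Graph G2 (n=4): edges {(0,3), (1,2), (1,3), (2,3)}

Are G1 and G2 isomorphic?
No, not isomorphic

The graphs are NOT isomorphic.

Degrees in G1: deg(0)=2, deg(1)=3, deg(2)=2, deg(3)=3.
Sorted degree sequence of G1: [3, 3, 2, 2].
Degrees in G2: deg(0)=1, deg(1)=2, deg(2)=2, deg(3)=3.
Sorted degree sequence of G2: [3, 2, 2, 1].
The (sorted) degree sequence is an isomorphism invariant, so since G1 and G2 have different degree sequences they cannot be isomorphic.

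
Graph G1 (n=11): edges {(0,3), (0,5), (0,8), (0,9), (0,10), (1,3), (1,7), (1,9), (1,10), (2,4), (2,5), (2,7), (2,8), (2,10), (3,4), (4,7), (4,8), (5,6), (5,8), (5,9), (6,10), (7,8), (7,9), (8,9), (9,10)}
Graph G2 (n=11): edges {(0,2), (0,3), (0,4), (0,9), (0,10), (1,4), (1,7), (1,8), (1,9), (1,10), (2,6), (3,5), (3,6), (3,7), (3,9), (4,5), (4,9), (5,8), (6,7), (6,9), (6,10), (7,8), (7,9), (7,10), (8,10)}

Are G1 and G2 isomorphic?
Yes, isomorphic

The graphs are isomorphic.
One valid mapping φ: V(G1) → V(G2): 0→3, 1→4, 2→10, 3→5, 4→8, 5→6, 6→2, 7→1, 8→7, 9→9, 10→0

Verify φ preserves adjacency — for each edge of G1, its image is an edge of G2:
  (0,3) → (φ(0),φ(3)) = (3,5) ∈ E(G2) ✓
  (0,5) → (φ(0),φ(5)) = (3,6) ∈ E(G2) ✓
  (0,8) → (φ(0),φ(8)) = (3,7) ∈ E(G2) ✓
  (0,9) → (φ(0),φ(9)) = (3,9) ∈ E(G2) ✓
  (0,10) → (φ(0),φ(10)) = (0,3) ∈ E(G2) ✓
  (1,3) → (φ(1),φ(3)) = (4,5) ∈ E(G2) ✓
  (1,7) → (φ(1),φ(7)) = (1,4) ∈ E(G2) ✓
  (1,9) → (φ(1),φ(9)) = (4,9) ∈ E(G2) ✓
  (1,10) → (φ(1),φ(10)) = (0,4) ∈ E(G2) ✓
  (2,4) → (φ(2),φ(4)) = (8,10) ∈ E(G2) ✓
  (2,5) → (φ(2),φ(5)) = (6,10) ∈ E(G2) ✓
  (2,7) → (φ(2),φ(7)) = (1,10) ∈ E(G2) ✓
  (2,8) → (φ(2),φ(8)) = (7,10) ∈ E(G2) ✓
  (2,10) → (φ(2),φ(10)) = (0,10) ∈ E(G2) ✓
  (3,4) → (φ(3),φ(4)) = (5,8) ∈ E(G2) ✓
  (4,7) → (φ(4),φ(7)) = (1,8) ∈ E(G2) ✓
  (4,8) → (φ(4),φ(8)) = (7,8) ∈ E(G2) ✓
  (5,6) → (φ(5),φ(6)) = (2,6) ∈ E(G2) ✓
  (5,8) → (φ(5),φ(8)) = (6,7) ∈ E(G2) ✓
  (5,9) → (φ(5),φ(9)) = (6,9) ∈ E(G2) ✓
  (6,10) → (φ(6),φ(10)) = (0,2) ∈ E(G2) ✓
  (7,8) → (φ(7),φ(8)) = (1,7) ∈ E(G2) ✓
  (7,9) → (φ(7),φ(9)) = (1,9) ∈ E(G2) ✓
  (8,9) → (φ(8),φ(9)) = (7,9) ∈ E(G2) ✓
  (9,10) → (φ(9),φ(10)) = (0,9) ∈ E(G2) ✓
All 25 edges of G1 map to edges of G2, and |E(G1)| = |E(G2)| = 25, so φ is a bijection on edges as well as vertices. Hence G1 ≅ G2.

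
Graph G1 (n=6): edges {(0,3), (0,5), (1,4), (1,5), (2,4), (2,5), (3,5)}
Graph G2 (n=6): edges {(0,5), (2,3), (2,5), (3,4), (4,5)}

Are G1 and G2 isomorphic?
No, not isomorphic

The graphs are NOT isomorphic.

Counting triangles (3-cliques): G1 has 1, G2 has 0.
Triangle count is an isomorphism invariant, so differing triangle counts rule out isomorphism.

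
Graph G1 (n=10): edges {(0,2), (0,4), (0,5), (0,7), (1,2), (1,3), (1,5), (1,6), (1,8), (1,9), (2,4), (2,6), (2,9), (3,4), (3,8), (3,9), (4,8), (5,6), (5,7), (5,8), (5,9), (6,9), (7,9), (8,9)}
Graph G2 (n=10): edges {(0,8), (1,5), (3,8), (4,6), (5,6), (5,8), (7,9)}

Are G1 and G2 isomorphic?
No, not isomorphic

The graphs are NOT isomorphic.

Connected components of G1: 1 component(s) with vertex sets [[0, 1, 2, 3, 4, 5, 6, 7, 8, 9]], sizes [10].
Connected components of G2: 3 component(s) with vertex sets [[2], [7, 9], [0, 1, 3, 4, 5, 6, 8]], sizes [1, 2, 7].
The number of connected components (and the multiset of component sizes) is an isomorphism invariant — an isomorphism maps each component of G1 bijectively onto a component of G2. Since G1 has 1 component(s) and G2 has 3, they cannot be isomorphic.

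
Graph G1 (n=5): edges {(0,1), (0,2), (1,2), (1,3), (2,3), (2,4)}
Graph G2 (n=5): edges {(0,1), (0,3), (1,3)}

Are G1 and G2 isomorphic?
No, not isomorphic

The graphs are NOT isomorphic.

Connected components of G1: 1 component(s) with vertex sets [[0, 1, 2, 3, 4]], sizes [5].
Connected components of G2: 3 component(s) with vertex sets [[2], [4], [0, 1, 3]], sizes [1, 1, 3].
The number of connected components (and the multiset of component sizes) is an isomorphism invariant — an isomorphism maps each component of G1 bijectively onto a component of G2. Since G1 has 1 component(s) and G2 has 3, they cannot be isomorphic.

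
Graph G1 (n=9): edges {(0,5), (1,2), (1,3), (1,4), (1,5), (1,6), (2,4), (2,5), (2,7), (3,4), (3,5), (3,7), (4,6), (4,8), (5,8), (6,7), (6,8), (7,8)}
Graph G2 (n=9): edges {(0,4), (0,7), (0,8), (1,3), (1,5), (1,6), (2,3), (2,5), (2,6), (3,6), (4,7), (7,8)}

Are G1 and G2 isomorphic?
No, not isomorphic

The graphs are NOT isomorphic.

Connected components of G1: 1 component(s) with vertex sets [[0, 1, 2, 3, 4, 5, 6, 7, 8]], sizes [9].
Connected components of G2: 2 component(s) with vertex sets [[0, 4, 7, 8], [1, 2, 3, 5, 6]], sizes [4, 5].
The number of connected components (and the multiset of component sizes) is an isomorphism invariant — an isomorphism maps each component of G1 bijectively onto a component of G2. Since G1 has 1 component(s) and G2 has 2, they cannot be isomorphic.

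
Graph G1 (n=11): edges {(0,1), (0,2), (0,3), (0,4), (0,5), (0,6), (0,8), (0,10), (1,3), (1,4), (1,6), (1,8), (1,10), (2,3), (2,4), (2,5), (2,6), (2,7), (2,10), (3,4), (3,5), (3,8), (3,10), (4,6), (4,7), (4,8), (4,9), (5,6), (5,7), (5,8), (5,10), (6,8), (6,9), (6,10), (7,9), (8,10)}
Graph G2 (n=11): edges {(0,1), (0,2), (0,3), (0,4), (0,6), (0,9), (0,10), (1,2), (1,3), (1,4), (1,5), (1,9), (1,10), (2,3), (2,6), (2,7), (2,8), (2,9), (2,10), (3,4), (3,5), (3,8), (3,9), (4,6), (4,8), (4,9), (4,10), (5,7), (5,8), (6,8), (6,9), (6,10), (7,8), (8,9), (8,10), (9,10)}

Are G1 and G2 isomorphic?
Yes, isomorphic

The graphs are isomorphic.
One valid mapping φ: V(G1) → V(G2): 0→9, 1→6, 2→3, 3→4, 4→8, 5→1, 6→2, 7→5, 8→10, 9→7, 10→0

Verify φ preserves adjacency — for each edge of G1, its image is an edge of G2:
  (0,1) → (φ(0),φ(1)) = (6,9) ∈ E(G2) ✓
  (0,2) → (φ(0),φ(2)) = (3,9) ∈ E(G2) ✓
  (0,3) → (φ(0),φ(3)) = (4,9) ∈ E(G2) ✓
  (0,4) → (φ(0),φ(4)) = (8,9) ∈ E(G2) ✓
  (0,5) → (φ(0),φ(5)) = (1,9) ∈ E(G2) ✓
  (0,6) → (φ(0),φ(6)) = (2,9) ∈ E(G2) ✓
  (0,8) → (φ(0),φ(8)) = (9,10) ∈ E(G2) ✓
  (0,10) → (φ(0),φ(10)) = (0,9) ∈ E(G2) ✓
  (1,3) → (φ(1),φ(3)) = (4,6) ∈ E(G2) ✓
  (1,4) → (φ(1),φ(4)) = (6,8) ∈ E(G2) ✓
  (1,6) → (φ(1),φ(6)) = (2,6) ∈ E(G2) ✓
  (1,8) → (φ(1),φ(8)) = (6,10) ∈ E(G2) ✓
  (1,10) → (φ(1),φ(10)) = (0,6) ∈ E(G2) ✓
  (2,3) → (φ(2),φ(3)) = (3,4) ∈ E(G2) ✓
  (2,4) → (φ(2),φ(4)) = (3,8) ∈ E(G2) ✓
  (2,5) → (φ(2),φ(5)) = (1,3) ∈ E(G2) ✓
  (2,6) → (φ(2),φ(6)) = (2,3) ∈ E(G2) ✓
  (2,7) → (φ(2),φ(7)) = (3,5) ∈ E(G2) ✓
  (2,10) → (φ(2),φ(10)) = (0,3) ∈ E(G2) ✓
  (3,4) → (φ(3),φ(4)) = (4,8) ∈ E(G2) ✓
  (3,5) → (φ(3),φ(5)) = (1,4) ∈ E(G2) ✓
  (3,8) → (φ(3),φ(8)) = (4,10) ∈ E(G2) ✓
  (3,10) → (φ(3),φ(10)) = (0,4) ∈ E(G2) ✓
  (4,6) → (φ(4),φ(6)) = (2,8) ∈ E(G2) ✓
  (4,7) → (φ(4),φ(7)) = (5,8) ∈ E(G2) ✓
  (4,8) → (φ(4),φ(8)) = (8,10) ∈ E(G2) ✓
  (4,9) → (φ(4),φ(9)) = (7,8) ∈ E(G2) ✓
  (5,6) → (φ(5),φ(6)) = (1,2) ∈ E(G2) ✓
  (5,7) → (φ(5),φ(7)) = (1,5) ∈ E(G2) ✓
  (5,8) → (φ(5),φ(8)) = (1,10) ∈ E(G2) ✓
  (5,10) → (φ(5),φ(10)) = (0,1) ∈ E(G2) ✓
  (6,8) → (φ(6),φ(8)) = (2,10) ∈ E(G2) ✓
  (6,9) → (φ(6),φ(9)) = (2,7) ∈ E(G2) ✓
  (6,10) → (φ(6),φ(10)) = (0,2) ∈ E(G2) ✓
  (7,9) → (φ(7),φ(9)) = (5,7) ∈ E(G2) ✓
  (8,10) → (φ(8),φ(10)) = (0,10) ∈ E(G2) ✓
All 36 edges of G1 map to edges of G2, and |E(G1)| = |E(G2)| = 36, so φ is a bijection on edges as well as vertices. Hence G1 ≅ G2.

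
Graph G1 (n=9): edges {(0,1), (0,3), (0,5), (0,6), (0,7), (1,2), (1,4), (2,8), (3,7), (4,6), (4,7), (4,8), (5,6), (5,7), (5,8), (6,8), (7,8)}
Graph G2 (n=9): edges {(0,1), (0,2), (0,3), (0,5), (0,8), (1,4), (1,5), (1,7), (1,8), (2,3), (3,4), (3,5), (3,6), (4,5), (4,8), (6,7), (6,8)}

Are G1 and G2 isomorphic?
Yes, isomorphic

The graphs are isomorphic.
One valid mapping φ: V(G1) → V(G2): 0→3, 1→6, 2→7, 3→2, 4→8, 5→5, 6→4, 7→0, 8→1

Verify φ preserves adjacency — for each edge of G1, its image is an edge of G2:
  (0,1) → (φ(0),φ(1)) = (3,6) ∈ E(G2) ✓
  (0,3) → (φ(0),φ(3)) = (2,3) ∈ E(G2) ✓
  (0,5) → (φ(0),φ(5)) = (3,5) ∈ E(G2) ✓
  (0,6) → (φ(0),φ(6)) = (3,4) ∈ E(G2) ✓
  (0,7) → (φ(0),φ(7)) = (0,3) ∈ E(G2) ✓
  (1,2) → (φ(1),φ(2)) = (6,7) ∈ E(G2) ✓
  (1,4) → (φ(1),φ(4)) = (6,8) ∈ E(G2) ✓
  (2,8) → (φ(2),φ(8)) = (1,7) ∈ E(G2) ✓
  (3,7) → (φ(3),φ(7)) = (0,2) ∈ E(G2) ✓
  (4,6) → (φ(4),φ(6)) = (4,8) ∈ E(G2) ✓
  (4,7) → (φ(4),φ(7)) = (0,8) ∈ E(G2) ✓
  (4,8) → (φ(4),φ(8)) = (1,8) ∈ E(G2) ✓
  (5,6) → (φ(5),φ(6)) = (4,5) ∈ E(G2) ✓
  (5,7) → (φ(5),φ(7)) = (0,5) ∈ E(G2) ✓
  (5,8) → (φ(5),φ(8)) = (1,5) ∈ E(G2) ✓
  (6,8) → (φ(6),φ(8)) = (1,4) ∈ E(G2) ✓
  (7,8) → (φ(7),φ(8)) = (0,1) ∈ E(G2) ✓
All 17 edges of G1 map to edges of G2, and |E(G1)| = |E(G2)| = 17, so φ is a bijection on edges as well as vertices. Hence G1 ≅ G2.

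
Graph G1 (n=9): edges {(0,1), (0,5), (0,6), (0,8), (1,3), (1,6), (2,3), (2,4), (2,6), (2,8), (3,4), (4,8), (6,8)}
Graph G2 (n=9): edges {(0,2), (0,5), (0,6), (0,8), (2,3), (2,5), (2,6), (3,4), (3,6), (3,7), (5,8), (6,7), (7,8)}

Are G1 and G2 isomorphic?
Yes, isomorphic

The graphs are isomorphic.
One valid mapping φ: V(G1) → V(G2): 0→3, 1→7, 2→0, 3→8, 4→5, 5→4, 6→6, 7→1, 8→2

Verify φ preserves adjacency — for each edge of G1, its image is an edge of G2:
  (0,1) → (φ(0),φ(1)) = (3,7) ∈ E(G2) ✓
  (0,5) → (φ(0),φ(5)) = (3,4) ∈ E(G2) ✓
  (0,6) → (φ(0),φ(6)) = (3,6) ∈ E(G2) ✓
  (0,8) → (φ(0),φ(8)) = (2,3) ∈ E(G2) ✓
  (1,3) → (φ(1),φ(3)) = (7,8) ∈ E(G2) ✓
  (1,6) → (φ(1),φ(6)) = (6,7) ∈ E(G2) ✓
  (2,3) → (φ(2),φ(3)) = (0,8) ∈ E(G2) ✓
  (2,4) → (φ(2),φ(4)) = (0,5) ∈ E(G2) ✓
  (2,6) → (φ(2),φ(6)) = (0,6) ∈ E(G2) ✓
  (2,8) → (φ(2),φ(8)) = (0,2) ∈ E(G2) ✓
  (3,4) → (φ(3),φ(4)) = (5,8) ∈ E(G2) ✓
  (4,8) → (φ(4),φ(8)) = (2,5) ∈ E(G2) ✓
  (6,8) → (φ(6),φ(8)) = (2,6) ∈ E(G2) ✓
All 13 edges of G1 map to edges of G2, and |E(G1)| = |E(G2)| = 13, so φ is a bijection on edges as well as vertices. Hence G1 ≅ G2.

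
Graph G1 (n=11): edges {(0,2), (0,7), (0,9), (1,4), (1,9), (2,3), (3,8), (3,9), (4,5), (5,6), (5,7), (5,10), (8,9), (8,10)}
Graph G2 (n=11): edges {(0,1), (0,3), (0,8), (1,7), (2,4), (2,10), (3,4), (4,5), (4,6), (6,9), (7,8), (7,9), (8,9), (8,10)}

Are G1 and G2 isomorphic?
Yes, isomorphic

The graphs are isomorphic.
One valid mapping φ: V(G1) → V(G2): 0→0, 1→10, 2→1, 3→7, 4→2, 5→4, 6→5, 7→3, 8→9, 9→8, 10→6

Verify φ preserves adjacency — for each edge of G1, its image is an edge of G2:
  (0,2) → (φ(0),φ(2)) = (0,1) ∈ E(G2) ✓
  (0,7) → (φ(0),φ(7)) = (0,3) ∈ E(G2) ✓
  (0,9) → (φ(0),φ(9)) = (0,8) ∈ E(G2) ✓
  (1,4) → (φ(1),φ(4)) = (2,10) ∈ E(G2) ✓
  (1,9) → (φ(1),φ(9)) = (8,10) ∈ E(G2) ✓
  (2,3) → (φ(2),φ(3)) = (1,7) ∈ E(G2) ✓
  (3,8) → (φ(3),φ(8)) = (7,9) ∈ E(G2) ✓
  (3,9) → (φ(3),φ(9)) = (7,8) ∈ E(G2) ✓
  (4,5) → (φ(4),φ(5)) = (2,4) ∈ E(G2) ✓
  (5,6) → (φ(5),φ(6)) = (4,5) ∈ E(G2) ✓
  (5,7) → (φ(5),φ(7)) = (3,4) ∈ E(G2) ✓
  (5,10) → (φ(5),φ(10)) = (4,6) ∈ E(G2) ✓
  (8,9) → (φ(8),φ(9)) = (8,9) ∈ E(G2) ✓
  (8,10) → (φ(8),φ(10)) = (6,9) ∈ E(G2) ✓
All 14 edges of G1 map to edges of G2, and |E(G1)| = |E(G2)| = 14, so φ is a bijection on edges as well as vertices. Hence G1 ≅ G2.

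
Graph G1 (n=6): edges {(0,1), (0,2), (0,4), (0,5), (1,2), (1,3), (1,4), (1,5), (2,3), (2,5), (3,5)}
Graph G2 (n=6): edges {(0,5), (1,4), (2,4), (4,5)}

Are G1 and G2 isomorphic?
No, not isomorphic

The graphs are NOT isomorphic.

Connected components of G1: 1 component(s) with vertex sets [[0, 1, 2, 3, 4, 5]], sizes [6].
Connected components of G2: 2 component(s) with vertex sets [[3], [0, 1, 2, 4, 5]], sizes [1, 5].
The number of connected components (and the multiset of component sizes) is an isomorphism invariant — an isomorphism maps each component of G1 bijectively onto a component of G2. Since G1 has 1 component(s) and G2 has 2, they cannot be isomorphic.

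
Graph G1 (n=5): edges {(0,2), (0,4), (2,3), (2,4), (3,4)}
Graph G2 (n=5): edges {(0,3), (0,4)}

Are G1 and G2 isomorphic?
No, not isomorphic

The graphs are NOT isomorphic.

Connected components of G1: 2 component(s) with vertex sets [[1], [0, 2, 3, 4]], sizes [1, 4].
Connected components of G2: 3 component(s) with vertex sets [[1], [2], [0, 3, 4]], sizes [1, 1, 3].
The number of connected components (and the multiset of component sizes) is an isomorphism invariant — an isomorphism maps each component of G1 bijectively onto a component of G2. Since G1 has 2 component(s) and G2 has 3, they cannot be isomorphic.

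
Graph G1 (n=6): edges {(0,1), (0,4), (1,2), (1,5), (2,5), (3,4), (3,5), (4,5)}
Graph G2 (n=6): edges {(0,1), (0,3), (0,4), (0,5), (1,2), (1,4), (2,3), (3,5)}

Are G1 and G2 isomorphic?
Yes, isomorphic

The graphs are isomorphic.
One valid mapping φ: V(G1) → V(G2): 0→2, 1→3, 2→5, 3→4, 4→1, 5→0

Verify φ preserves adjacency — for each edge of G1, its image is an edge of G2:
  (0,1) → (φ(0),φ(1)) = (2,3) ∈ E(G2) ✓
  (0,4) → (φ(0),φ(4)) = (1,2) ∈ E(G2) ✓
  (1,2) → (φ(1),φ(2)) = (3,5) ∈ E(G2) ✓
  (1,5) → (φ(1),φ(5)) = (0,3) ∈ E(G2) ✓
  (2,5) → (φ(2),φ(5)) = (0,5) ∈ E(G2) ✓
  (3,4) → (φ(3),φ(4)) = (1,4) ∈ E(G2) ✓
  (3,5) → (φ(3),φ(5)) = (0,4) ∈ E(G2) ✓
  (4,5) → (φ(4),φ(5)) = (0,1) ∈ E(G2) ✓
All 8 edges of G1 map to edges of G2, and |E(G1)| = |E(G2)| = 8, so φ is a bijection on edges as well as vertices. Hence G1 ≅ G2.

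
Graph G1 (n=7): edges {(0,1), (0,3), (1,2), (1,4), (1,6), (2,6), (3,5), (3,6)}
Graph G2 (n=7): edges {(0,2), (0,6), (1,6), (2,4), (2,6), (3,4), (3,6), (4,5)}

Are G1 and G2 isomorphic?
Yes, isomorphic

The graphs are isomorphic.
One valid mapping φ: V(G1) → V(G2): 0→3, 1→6, 2→0, 3→4, 4→1, 5→5, 6→2

Verify φ preserves adjacency — for each edge of G1, its image is an edge of G2:
  (0,1) → (φ(0),φ(1)) = (3,6) ∈ E(G2) ✓
  (0,3) → (φ(0),φ(3)) = (3,4) ∈ E(G2) ✓
  (1,2) → (φ(1),φ(2)) = (0,6) ∈ E(G2) ✓
  (1,4) → (φ(1),φ(4)) = (1,6) ∈ E(G2) ✓
  (1,6) → (φ(1),φ(6)) = (2,6) ∈ E(G2) ✓
  (2,6) → (φ(2),φ(6)) = (0,2) ∈ E(G2) ✓
  (3,5) → (φ(3),φ(5)) = (4,5) ∈ E(G2) ✓
  (3,6) → (φ(3),φ(6)) = (2,4) ∈ E(G2) ✓
All 8 edges of G1 map to edges of G2, and |E(G1)| = |E(G2)| = 8, so φ is a bijection on edges as well as vertices. Hence G1 ≅ G2.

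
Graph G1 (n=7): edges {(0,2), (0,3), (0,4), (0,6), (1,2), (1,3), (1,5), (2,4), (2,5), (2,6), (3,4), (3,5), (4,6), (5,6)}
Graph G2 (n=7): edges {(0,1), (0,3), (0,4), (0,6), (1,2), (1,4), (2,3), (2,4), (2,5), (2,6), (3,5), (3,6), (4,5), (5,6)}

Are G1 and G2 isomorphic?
Yes, isomorphic

The graphs are isomorphic.
One valid mapping φ: V(G1) → V(G2): 0→6, 1→1, 2→2, 3→0, 4→3, 5→4, 6→5

Verify φ preserves adjacency — for each edge of G1, its image is an edge of G2:
  (0,2) → (φ(0),φ(2)) = (2,6) ∈ E(G2) ✓
  (0,3) → (φ(0),φ(3)) = (0,6) ∈ E(G2) ✓
  (0,4) → (φ(0),φ(4)) = (3,6) ∈ E(G2) ✓
  (0,6) → (φ(0),φ(6)) = (5,6) ∈ E(G2) ✓
  (1,2) → (φ(1),φ(2)) = (1,2) ∈ E(G2) ✓
  (1,3) → (φ(1),φ(3)) = (0,1) ∈ E(G2) ✓
  (1,5) → (φ(1),φ(5)) = (1,4) ∈ E(G2) ✓
  (2,4) → (φ(2),φ(4)) = (2,3) ∈ E(G2) ✓
  (2,5) → (φ(2),φ(5)) = (2,4) ∈ E(G2) ✓
  (2,6) → (φ(2),φ(6)) = (2,5) ∈ E(G2) ✓
  (3,4) → (φ(3),φ(4)) = (0,3) ∈ E(G2) ✓
  (3,5) → (φ(3),φ(5)) = (0,4) ∈ E(G2) ✓
  (4,6) → (φ(4),φ(6)) = (3,5) ∈ E(G2) ✓
  (5,6) → (φ(5),φ(6)) = (4,5) ∈ E(G2) ✓
All 14 edges of G1 map to edges of G2, and |E(G1)| = |E(G2)| = 14, so φ is a bijection on edges as well as vertices. Hence G1 ≅ G2.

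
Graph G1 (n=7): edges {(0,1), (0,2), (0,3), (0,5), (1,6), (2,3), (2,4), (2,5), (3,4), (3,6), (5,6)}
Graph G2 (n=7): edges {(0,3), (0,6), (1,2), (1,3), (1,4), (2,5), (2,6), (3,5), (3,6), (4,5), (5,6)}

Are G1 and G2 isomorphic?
Yes, isomorphic

The graphs are isomorphic.
One valid mapping φ: V(G1) → V(G2): 0→5, 1→4, 2→6, 3→3, 4→0, 5→2, 6→1

Verify φ preserves adjacency — for each edge of G1, its image is an edge of G2:
  (0,1) → (φ(0),φ(1)) = (4,5) ∈ E(G2) ✓
  (0,2) → (φ(0),φ(2)) = (5,6) ∈ E(G2) ✓
  (0,3) → (φ(0),φ(3)) = (3,5) ∈ E(G2) ✓
  (0,5) → (φ(0),φ(5)) = (2,5) ∈ E(G2) ✓
  (1,6) → (φ(1),φ(6)) = (1,4) ∈ E(G2) ✓
  (2,3) → (φ(2),φ(3)) = (3,6) ∈ E(G2) ✓
  (2,4) → (φ(2),φ(4)) = (0,6) ∈ E(G2) ✓
  (2,5) → (φ(2),φ(5)) = (2,6) ∈ E(G2) ✓
  (3,4) → (φ(3),φ(4)) = (0,3) ∈ E(G2) ✓
  (3,6) → (φ(3),φ(6)) = (1,3) ∈ E(G2) ✓
  (5,6) → (φ(5),φ(6)) = (1,2) ∈ E(G2) ✓
All 11 edges of G1 map to edges of G2, and |E(G1)| = |E(G2)| = 11, so φ is a bijection on edges as well as vertices. Hence G1 ≅ G2.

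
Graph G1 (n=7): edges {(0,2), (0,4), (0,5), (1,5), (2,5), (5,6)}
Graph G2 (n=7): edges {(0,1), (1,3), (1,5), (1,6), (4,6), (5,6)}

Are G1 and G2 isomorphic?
Yes, isomorphic

The graphs are isomorphic.
One valid mapping φ: V(G1) → V(G2): 0→6, 1→3, 2→5, 3→2, 4→4, 5→1, 6→0

Verify φ preserves adjacency — for each edge of G1, its image is an edge of G2:
  (0,2) → (φ(0),φ(2)) = (5,6) ∈ E(G2) ✓
  (0,4) → (φ(0),φ(4)) = (4,6) ∈ E(G2) ✓
  (0,5) → (φ(0),φ(5)) = (1,6) ∈ E(G2) ✓
  (1,5) → (φ(1),φ(5)) = (1,3) ∈ E(G2) ✓
  (2,5) → (φ(2),φ(5)) = (1,5) ∈ E(G2) ✓
  (5,6) → (φ(5),φ(6)) = (0,1) ∈ E(G2) ✓
All 6 edges of G1 map to edges of G2, and |E(G1)| = |E(G2)| = 6, so φ is a bijection on edges as well as vertices. Hence G1 ≅ G2.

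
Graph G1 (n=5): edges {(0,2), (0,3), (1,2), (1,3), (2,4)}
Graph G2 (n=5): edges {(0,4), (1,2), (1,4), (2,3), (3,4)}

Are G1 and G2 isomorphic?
Yes, isomorphic

The graphs are isomorphic.
One valid mapping φ: V(G1) → V(G2): 0→1, 1→3, 2→4, 3→2, 4→0

Verify φ preserves adjacency — for each edge of G1, its image is an edge of G2:
  (0,2) → (φ(0),φ(2)) = (1,4) ∈ E(G2) ✓
  (0,3) → (φ(0),φ(3)) = (1,2) ∈ E(G2) ✓
  (1,2) → (φ(1),φ(2)) = (3,4) ∈ E(G2) ✓
  (1,3) → (φ(1),φ(3)) = (2,3) ∈ E(G2) ✓
  (2,4) → (φ(2),φ(4)) = (0,4) ∈ E(G2) ✓
All 5 edges of G1 map to edges of G2, and |E(G1)| = |E(G2)| = 5, so φ is a bijection on edges as well as vertices. Hence G1 ≅ G2.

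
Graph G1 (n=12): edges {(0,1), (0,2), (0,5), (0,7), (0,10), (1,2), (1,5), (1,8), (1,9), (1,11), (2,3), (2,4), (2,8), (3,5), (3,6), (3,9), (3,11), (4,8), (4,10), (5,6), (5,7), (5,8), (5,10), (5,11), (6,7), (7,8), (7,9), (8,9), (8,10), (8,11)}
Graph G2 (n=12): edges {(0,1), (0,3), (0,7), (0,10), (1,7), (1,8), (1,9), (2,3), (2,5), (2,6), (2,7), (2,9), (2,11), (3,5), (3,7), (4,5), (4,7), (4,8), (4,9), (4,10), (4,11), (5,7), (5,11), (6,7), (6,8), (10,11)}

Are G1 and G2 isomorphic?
No, not isomorphic

The graphs are NOT isomorphic.

Degrees in G1: deg(0)=5, deg(1)=6, deg(2)=5, deg(3)=5, deg(4)=3, deg(5)=8, deg(6)=3, deg(7)=5, deg(8)=8, deg(9)=4, deg(10)=4, deg(11)=4.
Sorted degree sequence of G1: [8, 8, 6, 5, 5, 5, 5, 4, 4, 4, 3, 3].
Degrees in G2: deg(0)=4, deg(1)=4, deg(2)=6, deg(3)=4, deg(4)=6, deg(5)=5, deg(6)=3, deg(7)=7, deg(8)=3, deg(9)=3, deg(10)=3, deg(11)=4.
Sorted degree sequence of G2: [7, 6, 6, 5, 4, 4, 4, 4, 3, 3, 3, 3].
The (sorted) degree sequence is an isomorphism invariant, so since G1 and G2 have different degree sequences they cannot be isomorphic.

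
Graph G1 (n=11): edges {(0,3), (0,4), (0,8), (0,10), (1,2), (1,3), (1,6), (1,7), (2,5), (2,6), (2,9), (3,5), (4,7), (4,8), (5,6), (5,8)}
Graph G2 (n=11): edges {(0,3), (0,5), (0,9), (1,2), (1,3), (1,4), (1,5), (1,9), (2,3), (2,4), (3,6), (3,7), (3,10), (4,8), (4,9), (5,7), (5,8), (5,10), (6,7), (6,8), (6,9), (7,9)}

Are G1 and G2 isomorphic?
No, not isomorphic

The graphs are NOT isomorphic.

Counting triangles (3-cliques): G1 has 3, G2 has 5.
Triangle count is an isomorphism invariant, so differing triangle counts rule out isomorphism.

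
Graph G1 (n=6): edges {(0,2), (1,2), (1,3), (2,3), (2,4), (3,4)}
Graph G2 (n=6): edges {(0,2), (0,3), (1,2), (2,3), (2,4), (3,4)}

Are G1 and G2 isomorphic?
Yes, isomorphic

The graphs are isomorphic.
One valid mapping φ: V(G1) → V(G2): 0→1, 1→4, 2→2, 3→3, 4→0, 5→5

Verify φ preserves adjacency — for each edge of G1, its image is an edge of G2:
  (0,2) → (φ(0),φ(2)) = (1,2) ∈ E(G2) ✓
  (1,2) → (φ(1),φ(2)) = (2,4) ∈ E(G2) ✓
  (1,3) → (φ(1),φ(3)) = (3,4) ∈ E(G2) ✓
  (2,3) → (φ(2),φ(3)) = (2,3) ∈ E(G2) ✓
  (2,4) → (φ(2),φ(4)) = (0,2) ∈ E(G2) ✓
  (3,4) → (φ(3),φ(4)) = (0,3) ∈ E(G2) ✓
All 6 edges of G1 map to edges of G2, and |E(G1)| = |E(G2)| = 6, so φ is a bijection on edges as well as vertices. Hence G1 ≅ G2.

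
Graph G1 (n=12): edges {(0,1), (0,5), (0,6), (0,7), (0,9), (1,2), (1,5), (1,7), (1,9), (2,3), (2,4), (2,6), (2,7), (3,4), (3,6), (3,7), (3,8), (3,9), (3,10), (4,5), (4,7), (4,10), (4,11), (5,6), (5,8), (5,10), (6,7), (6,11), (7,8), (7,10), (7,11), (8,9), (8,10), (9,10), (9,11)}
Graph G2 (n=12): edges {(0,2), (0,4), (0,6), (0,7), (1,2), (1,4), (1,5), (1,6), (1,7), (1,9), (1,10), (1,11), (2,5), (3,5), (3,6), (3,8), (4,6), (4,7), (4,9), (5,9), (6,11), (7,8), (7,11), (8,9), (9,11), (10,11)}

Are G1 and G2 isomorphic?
No, not isomorphic

The graphs are NOT isomorphic.

Counting triangles (3-cliques): G1 has 26, G2 has 11.
Triangle count is an isomorphism invariant, so differing triangle counts rule out isomorphism.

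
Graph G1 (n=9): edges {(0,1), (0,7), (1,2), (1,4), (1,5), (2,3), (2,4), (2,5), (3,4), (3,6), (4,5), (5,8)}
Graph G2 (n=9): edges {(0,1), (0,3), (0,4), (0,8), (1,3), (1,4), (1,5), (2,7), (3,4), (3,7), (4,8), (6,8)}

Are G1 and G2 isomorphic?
Yes, isomorphic

The graphs are isomorphic.
One valid mapping φ: V(G1) → V(G2): 0→7, 1→3, 2→4, 3→8, 4→0, 5→1, 6→6, 7→2, 8→5

Verify φ preserves adjacency — for each edge of G1, its image is an edge of G2:
  (0,1) → (φ(0),φ(1)) = (3,7) ∈ E(G2) ✓
  (0,7) → (φ(0),φ(7)) = (2,7) ∈ E(G2) ✓
  (1,2) → (φ(1),φ(2)) = (3,4) ∈ E(G2) ✓
  (1,4) → (φ(1),φ(4)) = (0,3) ∈ E(G2) ✓
  (1,5) → (φ(1),φ(5)) = (1,3) ∈ E(G2) ✓
  (2,3) → (φ(2),φ(3)) = (4,8) ∈ E(G2) ✓
  (2,4) → (φ(2),φ(4)) = (0,4) ∈ E(G2) ✓
  (2,5) → (φ(2),φ(5)) = (1,4) ∈ E(G2) ✓
  (3,4) → (φ(3),φ(4)) = (0,8) ∈ E(G2) ✓
  (3,6) → (φ(3),φ(6)) = (6,8) ∈ E(G2) ✓
  (4,5) → (φ(4),φ(5)) = (0,1) ∈ E(G2) ✓
  (5,8) → (φ(5),φ(8)) = (1,5) ∈ E(G2) ✓
All 12 edges of G1 map to edges of G2, and |E(G1)| = |E(G2)| = 12, so φ is a bijection on edges as well as vertices. Hence G1 ≅ G2.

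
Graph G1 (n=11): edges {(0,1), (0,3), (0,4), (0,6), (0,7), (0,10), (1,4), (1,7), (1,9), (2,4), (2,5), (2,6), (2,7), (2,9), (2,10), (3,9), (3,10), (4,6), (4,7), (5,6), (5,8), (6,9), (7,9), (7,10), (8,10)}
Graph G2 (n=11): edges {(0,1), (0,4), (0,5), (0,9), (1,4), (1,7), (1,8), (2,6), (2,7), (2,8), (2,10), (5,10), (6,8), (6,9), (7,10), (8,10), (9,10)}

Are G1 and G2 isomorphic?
No, not isomorphic

The graphs are NOT isomorphic.

Degrees in G1: deg(0)=6, deg(1)=4, deg(2)=6, deg(3)=3, deg(4)=5, deg(5)=3, deg(6)=5, deg(7)=6, deg(8)=2, deg(9)=5, deg(10)=5.
Sorted degree sequence of G1: [6, 6, 6, 5, 5, 5, 5, 4, 3, 3, 2].
Degrees in G2: deg(0)=4, deg(1)=4, deg(2)=4, deg(3)=0, deg(4)=2, deg(5)=2, deg(6)=3, deg(7)=3, deg(8)=4, deg(9)=3, deg(10)=5.
Sorted degree sequence of G2: [5, 4, 4, 4, 4, 3, 3, 3, 2, 2, 0].
The (sorted) degree sequence is an isomorphism invariant, so since G1 and G2 have different degree sequences they cannot be isomorphic.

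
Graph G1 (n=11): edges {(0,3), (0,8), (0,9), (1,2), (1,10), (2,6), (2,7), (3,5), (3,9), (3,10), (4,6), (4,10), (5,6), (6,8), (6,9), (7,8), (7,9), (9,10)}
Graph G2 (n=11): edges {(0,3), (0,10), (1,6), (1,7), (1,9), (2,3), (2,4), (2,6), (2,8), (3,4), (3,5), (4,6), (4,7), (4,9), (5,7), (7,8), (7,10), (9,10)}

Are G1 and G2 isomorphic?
Yes, isomorphic

The graphs are isomorphic.
One valid mapping φ: V(G1) → V(G2): 0→6, 1→0, 2→10, 3→2, 4→5, 5→8, 6→7, 7→9, 8→1, 9→4, 10→3

Verify φ preserves adjacency — for each edge of G1, its image is an edge of G2:
  (0,3) → (φ(0),φ(3)) = (2,6) ∈ E(G2) ✓
  (0,8) → (φ(0),φ(8)) = (1,6) ∈ E(G2) ✓
  (0,9) → (φ(0),φ(9)) = (4,6) ∈ E(G2) ✓
  (1,2) → (φ(1),φ(2)) = (0,10) ∈ E(G2) ✓
  (1,10) → (φ(1),φ(10)) = (0,3) ∈ E(G2) ✓
  (2,6) → (φ(2),φ(6)) = (7,10) ∈ E(G2) ✓
  (2,7) → (φ(2),φ(7)) = (9,10) ∈ E(G2) ✓
  (3,5) → (φ(3),φ(5)) = (2,8) ∈ E(G2) ✓
  (3,9) → (φ(3),φ(9)) = (2,4) ∈ E(G2) ✓
  (3,10) → (φ(3),φ(10)) = (2,3) ∈ E(G2) ✓
  (4,6) → (φ(4),φ(6)) = (5,7) ∈ E(G2) ✓
  (4,10) → (φ(4),φ(10)) = (3,5) ∈ E(G2) ✓
  (5,6) → (φ(5),φ(6)) = (7,8) ∈ E(G2) ✓
  (6,8) → (φ(6),φ(8)) = (1,7) ∈ E(G2) ✓
  (6,9) → (φ(6),φ(9)) = (4,7) ∈ E(G2) ✓
  (7,8) → (φ(7),φ(8)) = (1,9) ∈ E(G2) ✓
  (7,9) → (φ(7),φ(9)) = (4,9) ∈ E(G2) ✓
  (9,10) → (φ(9),φ(10)) = (3,4) ∈ E(G2) ✓
All 18 edges of G1 map to edges of G2, and |E(G1)| = |E(G2)| = 18, so φ is a bijection on edges as well as vertices. Hence G1 ≅ G2.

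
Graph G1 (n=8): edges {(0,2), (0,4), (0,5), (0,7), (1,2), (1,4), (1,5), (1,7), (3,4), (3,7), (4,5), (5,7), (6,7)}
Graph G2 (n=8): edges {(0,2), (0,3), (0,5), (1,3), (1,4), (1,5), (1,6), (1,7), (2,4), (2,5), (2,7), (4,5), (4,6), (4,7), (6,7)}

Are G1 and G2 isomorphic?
No, not isomorphic

The graphs are NOT isomorphic.

Degrees in G1: deg(0)=4, deg(1)=4, deg(2)=2, deg(3)=2, deg(4)=4, deg(5)=4, deg(6)=1, deg(7)=5.
Sorted degree sequence of G1: [5, 4, 4, 4, 4, 2, 2, 1].
Degrees in G2: deg(0)=3, deg(1)=5, deg(2)=4, deg(3)=2, deg(4)=5, deg(5)=4, deg(6)=3, deg(7)=4.
Sorted degree sequence of G2: [5, 5, 4, 4, 4, 3, 3, 2].
The (sorted) degree sequence is an isomorphism invariant, so since G1 and G2 have different degree sequences they cannot be isomorphic.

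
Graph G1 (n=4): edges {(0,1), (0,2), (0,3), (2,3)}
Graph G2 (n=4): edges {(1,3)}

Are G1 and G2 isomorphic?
No, not isomorphic

The graphs are NOT isomorphic.

Connected components of G1: 1 component(s) with vertex sets [[0, 1, 2, 3]], sizes [4].
Connected components of G2: 3 component(s) with vertex sets [[0], [2], [1, 3]], sizes [1, 1, 2].
The number of connected components (and the multiset of component sizes) is an isomorphism invariant — an isomorphism maps each component of G1 bijectively onto a component of G2. Since G1 has 1 component(s) and G2 has 3, they cannot be isomorphic.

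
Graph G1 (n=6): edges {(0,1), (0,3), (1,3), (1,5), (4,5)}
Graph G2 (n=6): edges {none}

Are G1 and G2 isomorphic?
No, not isomorphic

The graphs are NOT isomorphic.

Connected components of G1: 2 component(s) with vertex sets [[2], [0, 1, 3, 4, 5]], sizes [1, 5].
Connected components of G2: 6 component(s) with vertex sets [[0], [1], [2], [3], [4], [5]], sizes [1, 1, 1, 1, 1, 1].
The number of connected components (and the multiset of component sizes) is an isomorphism invariant — an isomorphism maps each component of G1 bijectively onto a component of G2. Since G1 has 2 component(s) and G2 has 6, they cannot be isomorphic.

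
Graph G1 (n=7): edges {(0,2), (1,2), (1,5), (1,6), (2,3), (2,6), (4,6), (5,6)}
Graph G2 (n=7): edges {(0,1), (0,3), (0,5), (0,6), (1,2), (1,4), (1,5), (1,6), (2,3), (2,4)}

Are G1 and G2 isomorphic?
No, not isomorphic

The graphs are NOT isomorphic.

Counting triangles (3-cliques): G1 has 2, G2 has 3.
Triangle count is an isomorphism invariant, so differing triangle counts rule out isomorphism.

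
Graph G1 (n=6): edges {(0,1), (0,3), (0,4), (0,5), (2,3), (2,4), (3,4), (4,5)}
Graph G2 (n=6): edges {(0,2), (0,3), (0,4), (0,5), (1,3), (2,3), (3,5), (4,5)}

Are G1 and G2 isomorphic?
Yes, isomorphic

The graphs are isomorphic.
One valid mapping φ: V(G1) → V(G2): 0→3, 1→1, 2→4, 3→5, 4→0, 5→2

Verify φ preserves adjacency — for each edge of G1, its image is an edge of G2:
  (0,1) → (φ(0),φ(1)) = (1,3) ∈ E(G2) ✓
  (0,3) → (φ(0),φ(3)) = (3,5) ∈ E(G2) ✓
  (0,4) → (φ(0),φ(4)) = (0,3) ∈ E(G2) ✓
  (0,5) → (φ(0),φ(5)) = (2,3) ∈ E(G2) ✓
  (2,3) → (φ(2),φ(3)) = (4,5) ∈ E(G2) ✓
  (2,4) → (φ(2),φ(4)) = (0,4) ∈ E(G2) ✓
  (3,4) → (φ(3),φ(4)) = (0,5) ∈ E(G2) ✓
  (4,5) → (φ(4),φ(5)) = (0,2) ∈ E(G2) ✓
All 8 edges of G1 map to edges of G2, and |E(G1)| = |E(G2)| = 8, so φ is a bijection on edges as well as vertices. Hence G1 ≅ G2.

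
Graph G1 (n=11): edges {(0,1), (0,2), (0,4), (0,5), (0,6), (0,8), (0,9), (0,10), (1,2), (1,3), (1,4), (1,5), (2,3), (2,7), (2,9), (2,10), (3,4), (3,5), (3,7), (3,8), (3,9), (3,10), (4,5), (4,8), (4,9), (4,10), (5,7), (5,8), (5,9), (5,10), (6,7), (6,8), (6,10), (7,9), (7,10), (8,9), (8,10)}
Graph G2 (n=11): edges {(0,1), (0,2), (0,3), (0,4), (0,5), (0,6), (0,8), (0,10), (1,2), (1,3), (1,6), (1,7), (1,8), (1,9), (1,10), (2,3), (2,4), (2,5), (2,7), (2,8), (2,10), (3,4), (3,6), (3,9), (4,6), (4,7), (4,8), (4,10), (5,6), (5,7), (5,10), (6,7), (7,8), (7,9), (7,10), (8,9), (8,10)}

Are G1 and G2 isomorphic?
Yes, isomorphic

The graphs are isomorphic.
One valid mapping φ: V(G1) → V(G2): 0→7, 1→5, 2→6, 3→0, 4→10, 5→2, 6→9, 7→3, 8→8, 9→4, 10→1

Verify φ preserves adjacency — for each edge of G1, its image is an edge of G2:
  (0,1) → (φ(0),φ(1)) = (5,7) ∈ E(G2) ✓
  (0,2) → (φ(0),φ(2)) = (6,7) ∈ E(G2) ✓
  (0,4) → (φ(0),φ(4)) = (7,10) ∈ E(G2) ✓
  (0,5) → (φ(0),φ(5)) = (2,7) ∈ E(G2) ✓
  (0,6) → (φ(0),φ(6)) = (7,9) ∈ E(G2) ✓
  (0,8) → (φ(0),φ(8)) = (7,8) ∈ E(G2) ✓
  (0,9) → (φ(0),φ(9)) = (4,7) ∈ E(G2) ✓
  (0,10) → (φ(0),φ(10)) = (1,7) ∈ E(G2) ✓
  (1,2) → (φ(1),φ(2)) = (5,6) ∈ E(G2) ✓
  (1,3) → (φ(1),φ(3)) = (0,5) ∈ E(G2) ✓
  (1,4) → (φ(1),φ(4)) = (5,10) ∈ E(G2) ✓
  (1,5) → (φ(1),φ(5)) = (2,5) ∈ E(G2) ✓
  (2,3) → (φ(2),φ(3)) = (0,6) ∈ E(G2) ✓
  (2,7) → (φ(2),φ(7)) = (3,6) ∈ E(G2) ✓
  (2,9) → (φ(2),φ(9)) = (4,6) ∈ E(G2) ✓
  (2,10) → (φ(2),φ(10)) = (1,6) ∈ E(G2) ✓
  (3,4) → (φ(3),φ(4)) = (0,10) ∈ E(G2) ✓
  (3,5) → (φ(3),φ(5)) = (0,2) ∈ E(G2) ✓
  (3,7) → (φ(3),φ(7)) = (0,3) ∈ E(G2) ✓
  (3,8) → (φ(3),φ(8)) = (0,8) ∈ E(G2) ✓
  (3,9) → (φ(3),φ(9)) = (0,4) ∈ E(G2) ✓
  (3,10) → (φ(3),φ(10)) = (0,1) ∈ E(G2) ✓
  (4,5) → (φ(4),φ(5)) = (2,10) ∈ E(G2) ✓
  (4,8) → (φ(4),φ(8)) = (8,10) ∈ E(G2) ✓
  (4,9) → (φ(4),φ(9)) = (4,10) ∈ E(G2) ✓
  (4,10) → (φ(4),φ(10)) = (1,10) ∈ E(G2) ✓
  (5,7) → (φ(5),φ(7)) = (2,3) ∈ E(G2) ✓
  (5,8) → (φ(5),φ(8)) = (2,8) ∈ E(G2) ✓
  (5,9) → (φ(5),φ(9)) = (2,4) ∈ E(G2) ✓
  (5,10) → (φ(5),φ(10)) = (1,2) ∈ E(G2) ✓
  (6,7) → (φ(6),φ(7)) = (3,9) ∈ E(G2) ✓
  (6,8) → (φ(6),φ(8)) = (8,9) ∈ E(G2) ✓
  (6,10) → (φ(6),φ(10)) = (1,9) ∈ E(G2) ✓
  (7,9) → (φ(7),φ(9)) = (3,4) ∈ E(G2) ✓
  (7,10) → (φ(7),φ(10)) = (1,3) ∈ E(G2) ✓
  (8,9) → (φ(8),φ(9)) = (4,8) ∈ E(G2) ✓
  (8,10) → (φ(8),φ(10)) = (1,8) ∈ E(G2) ✓
All 37 edges of G1 map to edges of G2, and |E(G1)| = |E(G2)| = 37, so φ is a bijection on edges as well as vertices. Hence G1 ≅ G2.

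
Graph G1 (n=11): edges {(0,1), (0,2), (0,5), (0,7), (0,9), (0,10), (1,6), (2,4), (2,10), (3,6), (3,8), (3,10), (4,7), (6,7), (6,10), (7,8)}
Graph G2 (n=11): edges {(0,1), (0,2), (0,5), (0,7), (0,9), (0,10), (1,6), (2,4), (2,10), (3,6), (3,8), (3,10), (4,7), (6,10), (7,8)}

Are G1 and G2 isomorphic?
No, not isomorphic

The graphs are NOT isomorphic.

Counting edges: G1 has 16 edge(s); G2 has 15 edge(s).
Edge count is an isomorphism invariant (a bijection on vertices induces a bijection on edges), so differing edge counts rule out isomorphism.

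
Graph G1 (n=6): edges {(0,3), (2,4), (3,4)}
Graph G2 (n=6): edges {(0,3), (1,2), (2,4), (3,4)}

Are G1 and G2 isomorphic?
No, not isomorphic

The graphs are NOT isomorphic.

Counting edges: G1 has 3 edge(s); G2 has 4 edge(s).
Edge count is an isomorphism invariant (a bijection on vertices induces a bijection on edges), so differing edge counts rule out isomorphism.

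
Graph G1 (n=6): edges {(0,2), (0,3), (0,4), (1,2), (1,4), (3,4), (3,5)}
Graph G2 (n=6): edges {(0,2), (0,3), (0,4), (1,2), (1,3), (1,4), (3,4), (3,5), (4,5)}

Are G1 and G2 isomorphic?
No, not isomorphic

The graphs are NOT isomorphic.

Counting edges: G1 has 7 edge(s); G2 has 9 edge(s).
Edge count is an isomorphism invariant (a bijection on vertices induces a bijection on edges), so differing edge counts rule out isomorphism.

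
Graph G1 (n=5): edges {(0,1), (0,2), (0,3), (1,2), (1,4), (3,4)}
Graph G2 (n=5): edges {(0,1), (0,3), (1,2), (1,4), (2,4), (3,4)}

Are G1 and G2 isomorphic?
Yes, isomorphic

The graphs are isomorphic.
One valid mapping φ: V(G1) → V(G2): 0→4, 1→1, 2→2, 3→3, 4→0

Verify φ preserves adjacency — for each edge of G1, its image is an edge of G2:
  (0,1) → (φ(0),φ(1)) = (1,4) ∈ E(G2) ✓
  (0,2) → (φ(0),φ(2)) = (2,4) ∈ E(G2) ✓
  (0,3) → (φ(0),φ(3)) = (3,4) ∈ E(G2) ✓
  (1,2) → (φ(1),φ(2)) = (1,2) ∈ E(G2) ✓
  (1,4) → (φ(1),φ(4)) = (0,1) ∈ E(G2) ✓
  (3,4) → (φ(3),φ(4)) = (0,3) ∈ E(G2) ✓
All 6 edges of G1 map to edges of G2, and |E(G1)| = |E(G2)| = 6, so φ is a bijection on edges as well as vertices. Hence G1 ≅ G2.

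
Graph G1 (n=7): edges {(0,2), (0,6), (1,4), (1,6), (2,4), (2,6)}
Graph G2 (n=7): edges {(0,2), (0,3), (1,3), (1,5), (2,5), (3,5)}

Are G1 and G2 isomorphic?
Yes, isomorphic

The graphs are isomorphic.
One valid mapping φ: V(G1) → V(G2): 0→1, 1→0, 2→5, 3→6, 4→2, 5→4, 6→3

Verify φ preserves adjacency — for each edge of G1, its image is an edge of G2:
  (0,2) → (φ(0),φ(2)) = (1,5) ∈ E(G2) ✓
  (0,6) → (φ(0),φ(6)) = (1,3) ∈ E(G2) ✓
  (1,4) → (φ(1),φ(4)) = (0,2) ∈ E(G2) ✓
  (1,6) → (φ(1),φ(6)) = (0,3) ∈ E(G2) ✓
  (2,4) → (φ(2),φ(4)) = (2,5) ∈ E(G2) ✓
  (2,6) → (φ(2),φ(6)) = (3,5) ∈ E(G2) ✓
All 6 edges of G1 map to edges of G2, and |E(G1)| = |E(G2)| = 6, so φ is a bijection on edges as well as vertices. Hence G1 ≅ G2.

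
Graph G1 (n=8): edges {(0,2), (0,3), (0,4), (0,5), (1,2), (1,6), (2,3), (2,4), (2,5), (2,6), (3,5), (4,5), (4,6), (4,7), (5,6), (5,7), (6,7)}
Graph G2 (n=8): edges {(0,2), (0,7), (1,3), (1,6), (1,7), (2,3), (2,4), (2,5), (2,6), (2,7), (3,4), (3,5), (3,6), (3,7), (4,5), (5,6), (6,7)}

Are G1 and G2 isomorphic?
Yes, isomorphic

The graphs are isomorphic.
One valid mapping φ: V(G1) → V(G2): 0→5, 1→0, 2→2, 3→4, 4→6, 5→3, 6→7, 7→1

Verify φ preserves adjacency — for each edge of G1, its image is an edge of G2:
  (0,2) → (φ(0),φ(2)) = (2,5) ∈ E(G2) ✓
  (0,3) → (φ(0),φ(3)) = (4,5) ∈ E(G2) ✓
  (0,4) → (φ(0),φ(4)) = (5,6) ∈ E(G2) ✓
  (0,5) → (φ(0),φ(5)) = (3,5) ∈ E(G2) ✓
  (1,2) → (φ(1),φ(2)) = (0,2) ∈ E(G2) ✓
  (1,6) → (φ(1),φ(6)) = (0,7) ∈ E(G2) ✓
  (2,3) → (φ(2),φ(3)) = (2,4) ∈ E(G2) ✓
  (2,4) → (φ(2),φ(4)) = (2,6) ∈ E(G2) ✓
  (2,5) → (φ(2),φ(5)) = (2,3) ∈ E(G2) ✓
  (2,6) → (φ(2),φ(6)) = (2,7) ∈ E(G2) ✓
  (3,5) → (φ(3),φ(5)) = (3,4) ∈ E(G2) ✓
  (4,5) → (φ(4),φ(5)) = (3,6) ∈ E(G2) ✓
  (4,6) → (φ(4),φ(6)) = (6,7) ∈ E(G2) ✓
  (4,7) → (φ(4),φ(7)) = (1,6) ∈ E(G2) ✓
  (5,6) → (φ(5),φ(6)) = (3,7) ∈ E(G2) ✓
  (5,7) → (φ(5),φ(7)) = (1,3) ∈ E(G2) ✓
  (6,7) → (φ(6),φ(7)) = (1,7) ∈ E(G2) ✓
All 17 edges of G1 map to edges of G2, and |E(G1)| = |E(G2)| = 17, so φ is a bijection on edges as well as vertices. Hence G1 ≅ G2.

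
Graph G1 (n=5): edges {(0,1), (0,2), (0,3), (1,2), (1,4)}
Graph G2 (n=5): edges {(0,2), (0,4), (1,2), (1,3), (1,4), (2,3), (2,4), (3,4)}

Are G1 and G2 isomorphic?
No, not isomorphic

The graphs are NOT isomorphic.

Degrees in G1: deg(0)=3, deg(1)=3, deg(2)=2, deg(3)=1, deg(4)=1.
Sorted degree sequence of G1: [3, 3, 2, 1, 1].
Degrees in G2: deg(0)=2, deg(1)=3, deg(2)=4, deg(3)=3, deg(4)=4.
Sorted degree sequence of G2: [4, 4, 3, 3, 2].
The (sorted) degree sequence is an isomorphism invariant, so since G1 and G2 have different degree sequences they cannot be isomorphic.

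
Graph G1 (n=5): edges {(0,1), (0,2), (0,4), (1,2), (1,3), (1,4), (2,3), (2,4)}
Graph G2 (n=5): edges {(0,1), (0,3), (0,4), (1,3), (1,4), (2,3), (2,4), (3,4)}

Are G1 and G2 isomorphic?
Yes, isomorphic

The graphs are isomorphic.
One valid mapping φ: V(G1) → V(G2): 0→1, 1→4, 2→3, 3→2, 4→0

Verify φ preserves adjacency — for each edge of G1, its image is an edge of G2:
  (0,1) → (φ(0),φ(1)) = (1,4) ∈ E(G2) ✓
  (0,2) → (φ(0),φ(2)) = (1,3) ∈ E(G2) ✓
  (0,4) → (φ(0),φ(4)) = (0,1) ∈ E(G2) ✓
  (1,2) → (φ(1),φ(2)) = (3,4) ∈ E(G2) ✓
  (1,3) → (φ(1),φ(3)) = (2,4) ∈ E(G2) ✓
  (1,4) → (φ(1),φ(4)) = (0,4) ∈ E(G2) ✓
  (2,3) → (φ(2),φ(3)) = (2,3) ∈ E(G2) ✓
  (2,4) → (φ(2),φ(4)) = (0,3) ∈ E(G2) ✓
All 8 edges of G1 map to edges of G2, and |E(G1)| = |E(G2)| = 8, so φ is a bijection on edges as well as vertices. Hence G1 ≅ G2.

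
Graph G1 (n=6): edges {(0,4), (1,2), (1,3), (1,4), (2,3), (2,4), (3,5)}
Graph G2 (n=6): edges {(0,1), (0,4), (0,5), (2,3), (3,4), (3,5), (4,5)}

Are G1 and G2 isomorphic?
Yes, isomorphic

The graphs are isomorphic.
One valid mapping φ: V(G1) → V(G2): 0→2, 1→5, 2→4, 3→0, 4→3, 5→1

Verify φ preserves adjacency — for each edge of G1, its image is an edge of G2:
  (0,4) → (φ(0),φ(4)) = (2,3) ∈ E(G2) ✓
  (1,2) → (φ(1),φ(2)) = (4,5) ∈ E(G2) ✓
  (1,3) → (φ(1),φ(3)) = (0,5) ∈ E(G2) ✓
  (1,4) → (φ(1),φ(4)) = (3,5) ∈ E(G2) ✓
  (2,3) → (φ(2),φ(3)) = (0,4) ∈ E(G2) ✓
  (2,4) → (φ(2),φ(4)) = (3,4) ∈ E(G2) ✓
  (3,5) → (φ(3),φ(5)) = (0,1) ∈ E(G2) ✓
All 7 edges of G1 map to edges of G2, and |E(G1)| = |E(G2)| = 7, so φ is a bijection on edges as well as vertices. Hence G1 ≅ G2.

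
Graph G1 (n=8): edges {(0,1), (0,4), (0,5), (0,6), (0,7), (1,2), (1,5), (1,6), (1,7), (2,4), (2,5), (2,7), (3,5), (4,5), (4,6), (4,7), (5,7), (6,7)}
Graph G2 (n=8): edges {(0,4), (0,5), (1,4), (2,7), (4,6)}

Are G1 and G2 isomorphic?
No, not isomorphic

The graphs are NOT isomorphic.

Connected components of G1: 1 component(s) with vertex sets [[0, 1, 2, 3, 4, 5, 6, 7]], sizes [8].
Connected components of G2: 3 component(s) with vertex sets [[3], [2, 7], [0, 1, 4, 5, 6]], sizes [1, 2, 5].
The number of connected components (and the multiset of component sizes) is an isomorphism invariant — an isomorphism maps each component of G1 bijectively onto a component of G2. Since G1 has 1 component(s) and G2 has 3, they cannot be isomorphic.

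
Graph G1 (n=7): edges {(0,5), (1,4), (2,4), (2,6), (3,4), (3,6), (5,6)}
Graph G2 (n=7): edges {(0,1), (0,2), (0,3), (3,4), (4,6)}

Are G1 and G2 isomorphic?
No, not isomorphic

The graphs are NOT isomorphic.

Connected components of G1: 1 component(s) with vertex sets [[0, 1, 2, 3, 4, 5, 6]], sizes [7].
Connected components of G2: 2 component(s) with vertex sets [[5], [0, 1, 2, 3, 4, 6]], sizes [1, 6].
The number of connected components (and the multiset of component sizes) is an isomorphism invariant — an isomorphism maps each component of G1 bijectively onto a component of G2. Since G1 has 1 component(s) and G2 has 2, they cannot be isomorphic.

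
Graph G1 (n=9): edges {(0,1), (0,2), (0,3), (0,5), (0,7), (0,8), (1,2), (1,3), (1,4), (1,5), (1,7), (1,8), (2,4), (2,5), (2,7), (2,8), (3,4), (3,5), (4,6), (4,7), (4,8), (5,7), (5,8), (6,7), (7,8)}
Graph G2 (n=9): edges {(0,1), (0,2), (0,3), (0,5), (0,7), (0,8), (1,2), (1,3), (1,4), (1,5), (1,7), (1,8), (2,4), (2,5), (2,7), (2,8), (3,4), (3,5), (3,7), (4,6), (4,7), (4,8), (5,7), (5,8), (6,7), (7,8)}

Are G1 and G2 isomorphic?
No, not isomorphic

The graphs are NOT isomorphic.

Counting edges: G1 has 25 edge(s); G2 has 26 edge(s).
Edge count is an isomorphism invariant (a bijection on vertices induces a bijection on edges), so differing edge counts rule out isomorphism.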